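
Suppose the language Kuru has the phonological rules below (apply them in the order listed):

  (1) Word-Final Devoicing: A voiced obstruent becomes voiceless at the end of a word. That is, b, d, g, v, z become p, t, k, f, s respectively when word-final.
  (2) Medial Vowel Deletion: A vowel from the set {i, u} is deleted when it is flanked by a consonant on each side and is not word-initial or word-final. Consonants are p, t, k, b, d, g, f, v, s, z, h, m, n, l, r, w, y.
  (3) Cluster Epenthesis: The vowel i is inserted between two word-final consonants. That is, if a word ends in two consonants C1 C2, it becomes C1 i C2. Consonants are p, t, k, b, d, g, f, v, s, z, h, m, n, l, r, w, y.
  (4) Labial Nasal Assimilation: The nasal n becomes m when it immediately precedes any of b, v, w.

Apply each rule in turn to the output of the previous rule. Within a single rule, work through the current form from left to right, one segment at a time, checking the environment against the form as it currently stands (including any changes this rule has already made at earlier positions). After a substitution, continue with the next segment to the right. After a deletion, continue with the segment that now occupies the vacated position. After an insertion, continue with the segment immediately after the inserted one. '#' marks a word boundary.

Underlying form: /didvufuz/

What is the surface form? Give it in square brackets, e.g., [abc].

(1) Word-Final Devoicing: [didvufuz] → [didvufus]
(2) Medial Vowel Deletion: [didvufus] → [ddvfs]
(3) Cluster Epenthesis: [ddvfs] → [ddvfis]
(4) Labial Nasal Assimilation: no change — [ddvfis]

[ddvfis]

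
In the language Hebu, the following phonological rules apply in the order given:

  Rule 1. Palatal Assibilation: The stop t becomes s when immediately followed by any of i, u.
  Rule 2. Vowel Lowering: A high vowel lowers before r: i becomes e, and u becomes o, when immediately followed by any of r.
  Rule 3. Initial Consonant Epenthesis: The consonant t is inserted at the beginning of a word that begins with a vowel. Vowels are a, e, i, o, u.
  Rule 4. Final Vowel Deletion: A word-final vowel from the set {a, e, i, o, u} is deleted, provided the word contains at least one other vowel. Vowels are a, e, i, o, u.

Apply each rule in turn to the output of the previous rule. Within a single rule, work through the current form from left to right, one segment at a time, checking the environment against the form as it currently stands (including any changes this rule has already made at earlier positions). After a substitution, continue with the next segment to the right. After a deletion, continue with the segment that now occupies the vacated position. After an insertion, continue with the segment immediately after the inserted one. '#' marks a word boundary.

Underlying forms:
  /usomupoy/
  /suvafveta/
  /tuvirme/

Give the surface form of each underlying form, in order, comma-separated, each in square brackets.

/usomupoy/:
  Rule 1 Palatal Assibilation: no change — [usomupoy]
  Rule 2 Vowel Lowering: no change — [usomupoy]
  Rule 3 Initial Consonant Epenthesis: [usomupoy] → [tusomupoy]
  Rule 4 Final Vowel Deletion: no change — [tusomupoy]
/suvafveta/:
  Rule 1 Palatal Assibilation: no change — [suvafveta]
  Rule 2 Vowel Lowering: no change — [suvafveta]
  Rule 3 Initial Consonant Epenthesis: no change — [suvafveta]
  Rule 4 Final Vowel Deletion: [suvafveta] → [suvafvet]
/tuvirme/:
  Rule 1 Palatal Assibilation: [tuvirme] → [suvirme]
  Rule 2 Vowel Lowering: [suvirme] → [suverme]
  Rule 3 Initial Consonant Epenthesis: no change — [suverme]
  Rule 4 Final Vowel Deletion: [suverme] → [suverm]

[tusomupoy], [suvafvet], [suverm]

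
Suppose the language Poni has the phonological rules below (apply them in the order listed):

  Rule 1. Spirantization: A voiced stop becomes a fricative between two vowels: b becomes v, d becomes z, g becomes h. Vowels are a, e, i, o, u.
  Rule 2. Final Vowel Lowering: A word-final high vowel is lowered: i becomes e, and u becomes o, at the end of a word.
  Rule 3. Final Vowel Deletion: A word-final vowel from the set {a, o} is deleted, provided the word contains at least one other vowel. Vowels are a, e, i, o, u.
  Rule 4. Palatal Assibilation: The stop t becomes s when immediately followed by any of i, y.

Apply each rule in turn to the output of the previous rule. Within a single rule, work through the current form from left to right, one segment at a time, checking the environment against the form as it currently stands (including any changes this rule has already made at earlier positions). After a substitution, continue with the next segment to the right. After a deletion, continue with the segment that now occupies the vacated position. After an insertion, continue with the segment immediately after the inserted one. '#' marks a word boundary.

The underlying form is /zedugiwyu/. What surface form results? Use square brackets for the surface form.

[zezuhiwy]

Rule 1 Spirantization: [zedugiwyu] → [zezuhiwyu]
Rule 2 Final Vowel Lowering: [zezuhiwyu] → [zezuhiwyo]
Rule 3 Final Vowel Deletion: [zezuhiwyo] → [zezuhiwy]
Rule 4 Palatal Assibilation: no change — [zezuhiwy]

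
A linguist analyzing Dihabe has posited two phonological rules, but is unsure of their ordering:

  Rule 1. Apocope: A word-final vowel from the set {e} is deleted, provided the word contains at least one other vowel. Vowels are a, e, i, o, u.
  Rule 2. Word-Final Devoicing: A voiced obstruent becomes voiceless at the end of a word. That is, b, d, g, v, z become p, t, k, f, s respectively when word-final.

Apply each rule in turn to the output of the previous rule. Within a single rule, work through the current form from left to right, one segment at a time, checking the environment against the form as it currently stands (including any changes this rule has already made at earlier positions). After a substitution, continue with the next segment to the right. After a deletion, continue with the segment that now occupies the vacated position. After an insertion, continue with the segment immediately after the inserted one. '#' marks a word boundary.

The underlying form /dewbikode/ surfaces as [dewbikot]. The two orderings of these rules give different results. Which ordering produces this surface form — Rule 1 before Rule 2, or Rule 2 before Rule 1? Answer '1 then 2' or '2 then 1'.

1 then 2

Order 1 then 2:
  1 Apocope: [dewbikode] → [dewbikod]
  2 Word-Final Devoicing: [dewbikod] → [dewbikot]
  result: [dewbikot]
Order 2 then 1:
  2 Word-Final Devoicing: no change — [dewbikode]
  1 Apocope: [dewbikode] → [dewbikod]
  result: [dewbikod]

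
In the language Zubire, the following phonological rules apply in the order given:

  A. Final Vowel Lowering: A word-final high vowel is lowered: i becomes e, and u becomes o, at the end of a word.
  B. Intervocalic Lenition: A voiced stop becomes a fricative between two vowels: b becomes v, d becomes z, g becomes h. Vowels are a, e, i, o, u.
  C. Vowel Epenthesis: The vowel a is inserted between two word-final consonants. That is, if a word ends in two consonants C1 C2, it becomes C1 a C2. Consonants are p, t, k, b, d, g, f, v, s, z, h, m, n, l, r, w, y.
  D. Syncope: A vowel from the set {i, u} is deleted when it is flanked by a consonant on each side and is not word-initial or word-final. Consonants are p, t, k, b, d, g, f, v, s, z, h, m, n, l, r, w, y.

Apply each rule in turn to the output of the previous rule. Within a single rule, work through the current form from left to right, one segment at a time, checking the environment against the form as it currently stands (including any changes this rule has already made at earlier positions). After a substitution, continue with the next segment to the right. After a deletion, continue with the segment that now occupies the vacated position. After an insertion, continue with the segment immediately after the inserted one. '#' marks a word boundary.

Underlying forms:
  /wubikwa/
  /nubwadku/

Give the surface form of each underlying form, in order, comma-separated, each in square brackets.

/wubikwa/:
  A Final Vowel Lowering: no change — [wubikwa]
  B Intervocalic Lenition: [wubikwa] → [wuvikwa]
  C Vowel Epenthesis: no change — [wuvikwa]
  D Syncope: [wuvikwa] → [wvkwa]
/nubwadku/:
  A Final Vowel Lowering: [nubwadku] → [nubwadko]
  B Intervocalic Lenition: no change — [nubwadko]
  C Vowel Epenthesis: no change — [nubwadko]
  D Syncope: [nubwadko] → [nbwadko]

[wvkwa], [nbwadko]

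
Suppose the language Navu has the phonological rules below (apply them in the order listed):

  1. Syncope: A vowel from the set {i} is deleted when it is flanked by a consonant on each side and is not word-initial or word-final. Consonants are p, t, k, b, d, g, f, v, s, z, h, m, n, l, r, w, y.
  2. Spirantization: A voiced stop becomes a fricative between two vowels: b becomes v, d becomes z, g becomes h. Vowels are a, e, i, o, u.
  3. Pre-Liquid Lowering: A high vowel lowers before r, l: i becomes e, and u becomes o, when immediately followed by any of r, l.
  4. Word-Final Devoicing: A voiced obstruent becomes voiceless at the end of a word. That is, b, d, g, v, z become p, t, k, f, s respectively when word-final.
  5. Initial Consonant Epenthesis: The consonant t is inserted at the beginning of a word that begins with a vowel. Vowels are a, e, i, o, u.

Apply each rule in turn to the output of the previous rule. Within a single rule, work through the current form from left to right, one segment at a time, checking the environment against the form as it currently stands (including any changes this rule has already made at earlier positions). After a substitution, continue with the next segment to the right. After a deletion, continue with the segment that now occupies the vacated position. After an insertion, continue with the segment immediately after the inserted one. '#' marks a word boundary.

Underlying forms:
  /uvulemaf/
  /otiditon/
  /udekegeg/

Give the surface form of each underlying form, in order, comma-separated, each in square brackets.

[tuvolemaf], [totdton], [tuzekehek]

/uvulemaf/:
  1 Syncope: no change — [uvulemaf]
  2 Spirantization: no change — [uvulemaf]
  3 Pre-Liquid Lowering: [uvulemaf] → [uvolemaf]
  4 Word-Final Devoicing: no change — [uvolemaf]
  5 Initial Consonant Epenthesis: [uvolemaf] → [tuvolemaf]
/otiditon/:
  1 Syncope: [otiditon] → [otdton]
  2 Spirantization: no change — [otdton]
  3 Pre-Liquid Lowering: no change — [otdton]
  4 Word-Final Devoicing: no change — [otdton]
  5 Initial Consonant Epenthesis: [otdton] → [totdton]
/udekegeg/:
  1 Syncope: no change — [udekegeg]
  2 Spirantization: [udekegeg] → [uzekeheg]
  3 Pre-Liquid Lowering: no change — [uzekeheg]
  4 Word-Final Devoicing: [uzekeheg] → [uzekehek]
  5 Initial Consonant Epenthesis: [uzekehek] → [tuzekehek]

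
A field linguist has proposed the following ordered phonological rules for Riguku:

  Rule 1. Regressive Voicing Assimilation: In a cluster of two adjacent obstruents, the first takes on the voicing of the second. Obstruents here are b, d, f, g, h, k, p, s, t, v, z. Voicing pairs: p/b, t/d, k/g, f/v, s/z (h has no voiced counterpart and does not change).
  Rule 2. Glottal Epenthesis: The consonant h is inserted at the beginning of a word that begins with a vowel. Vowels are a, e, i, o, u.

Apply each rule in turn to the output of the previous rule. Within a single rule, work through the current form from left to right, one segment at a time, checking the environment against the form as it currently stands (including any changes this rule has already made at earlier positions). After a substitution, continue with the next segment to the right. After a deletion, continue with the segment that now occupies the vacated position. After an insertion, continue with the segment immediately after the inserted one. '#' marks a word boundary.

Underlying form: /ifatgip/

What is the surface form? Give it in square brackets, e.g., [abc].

[hifadgip]

Rule 1 Regressive Voicing Assimilation: [ifatgip] → [ifadgip]
Rule 2 Glottal Epenthesis: [ifadgip] → [hifadgip]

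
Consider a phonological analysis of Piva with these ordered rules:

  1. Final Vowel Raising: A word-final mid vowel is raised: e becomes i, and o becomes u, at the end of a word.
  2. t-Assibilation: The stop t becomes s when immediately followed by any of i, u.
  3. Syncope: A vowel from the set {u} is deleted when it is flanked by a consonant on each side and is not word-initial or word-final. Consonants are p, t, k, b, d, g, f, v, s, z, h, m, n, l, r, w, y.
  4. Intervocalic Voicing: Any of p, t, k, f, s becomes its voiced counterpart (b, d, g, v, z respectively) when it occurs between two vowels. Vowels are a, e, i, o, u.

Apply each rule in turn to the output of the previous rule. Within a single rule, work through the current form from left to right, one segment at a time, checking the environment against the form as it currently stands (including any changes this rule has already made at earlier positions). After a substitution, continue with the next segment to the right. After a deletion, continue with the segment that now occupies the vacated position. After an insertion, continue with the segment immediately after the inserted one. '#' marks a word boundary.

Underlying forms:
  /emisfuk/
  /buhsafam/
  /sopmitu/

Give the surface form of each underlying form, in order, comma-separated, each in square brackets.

/emisfuk/:
  1 Final Vowel Raising: no change — [emisfuk]
  2 t-Assibilation: no change — [emisfuk]
  3 Syncope: [emisfuk] → [emisfk]
  4 Intervocalic Voicing: no change — [emisfk]
/buhsafam/:
  1 Final Vowel Raising: no change — [buhsafam]
  2 t-Assibilation: no change — [buhsafam]
  3 Syncope: [buhsafam] → [bhsafam]
  4 Intervocalic Voicing: [bhsafam] → [bhsavam]
/sopmitu/:
  1 Final Vowel Raising: no change — [sopmitu]
  2 t-Assibilation: [sopmitu] → [sopmisu]
  3 Syncope: no change — [sopmisu]
  4 Intervocalic Voicing: [sopmisu] → [sopmizu]

[emisfk], [bhsavam], [sopmizu]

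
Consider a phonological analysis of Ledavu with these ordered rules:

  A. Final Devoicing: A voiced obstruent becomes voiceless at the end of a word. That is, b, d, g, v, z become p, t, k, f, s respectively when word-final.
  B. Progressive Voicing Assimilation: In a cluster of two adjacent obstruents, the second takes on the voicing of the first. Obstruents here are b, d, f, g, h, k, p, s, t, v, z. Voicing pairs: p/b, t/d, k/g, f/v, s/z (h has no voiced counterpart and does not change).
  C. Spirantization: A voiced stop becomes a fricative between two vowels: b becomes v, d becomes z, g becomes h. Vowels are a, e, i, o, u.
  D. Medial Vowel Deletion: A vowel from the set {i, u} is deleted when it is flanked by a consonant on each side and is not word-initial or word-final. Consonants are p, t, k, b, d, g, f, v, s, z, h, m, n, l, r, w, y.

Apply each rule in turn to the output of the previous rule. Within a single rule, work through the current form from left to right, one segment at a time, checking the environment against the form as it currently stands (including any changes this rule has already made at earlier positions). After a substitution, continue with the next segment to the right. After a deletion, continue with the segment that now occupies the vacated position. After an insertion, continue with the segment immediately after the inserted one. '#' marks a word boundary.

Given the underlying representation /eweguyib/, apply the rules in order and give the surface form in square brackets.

[ewehyp]

A Final Devoicing: [eweguyib] → [eweguyip]
B Progressive Voicing Assimilation: no change — [eweguyip]
C Spirantization: [eweguyip] → [ewehuyip]
D Medial Vowel Deletion: [ewehuyip] → [ewehyp]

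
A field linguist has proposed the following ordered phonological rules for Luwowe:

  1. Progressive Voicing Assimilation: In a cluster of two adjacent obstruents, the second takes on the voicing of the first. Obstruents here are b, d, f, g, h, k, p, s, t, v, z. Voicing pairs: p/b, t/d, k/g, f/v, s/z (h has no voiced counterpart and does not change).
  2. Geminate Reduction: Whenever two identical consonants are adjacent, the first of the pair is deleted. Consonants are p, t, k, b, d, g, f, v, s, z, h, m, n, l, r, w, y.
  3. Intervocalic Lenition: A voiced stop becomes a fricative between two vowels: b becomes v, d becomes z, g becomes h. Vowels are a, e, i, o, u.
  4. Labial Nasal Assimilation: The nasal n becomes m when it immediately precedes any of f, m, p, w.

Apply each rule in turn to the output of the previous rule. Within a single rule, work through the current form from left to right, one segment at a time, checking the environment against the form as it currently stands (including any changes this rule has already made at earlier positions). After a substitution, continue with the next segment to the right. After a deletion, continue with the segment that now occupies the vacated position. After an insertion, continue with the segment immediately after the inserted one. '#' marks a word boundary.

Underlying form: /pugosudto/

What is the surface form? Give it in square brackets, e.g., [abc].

[puhosuzo]

1 Progressive Voicing Assimilation: [pugosudto] → [pugosuddo]
2 Geminate Reduction: [pugosuddo] → [pugosudo]
3 Intervocalic Lenition: [pugosudo] → [puhosuzo]
4 Labial Nasal Assimilation: no change — [puhosuzo]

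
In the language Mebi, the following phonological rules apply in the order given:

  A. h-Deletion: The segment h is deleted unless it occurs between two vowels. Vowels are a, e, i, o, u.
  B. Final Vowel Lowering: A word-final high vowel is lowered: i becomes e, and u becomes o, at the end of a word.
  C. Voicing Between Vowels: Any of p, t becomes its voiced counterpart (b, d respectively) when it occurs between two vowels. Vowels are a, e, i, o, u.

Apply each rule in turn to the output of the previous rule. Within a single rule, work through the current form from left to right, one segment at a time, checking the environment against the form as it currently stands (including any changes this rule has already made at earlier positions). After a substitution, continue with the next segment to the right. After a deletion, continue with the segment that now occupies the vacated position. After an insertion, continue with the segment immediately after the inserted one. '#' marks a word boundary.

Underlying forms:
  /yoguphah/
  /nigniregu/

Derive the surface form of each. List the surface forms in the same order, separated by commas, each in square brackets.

[yoguba], [nignirego]

/yoguphah/:
  A h-Deletion: [yoguphah] → [yogupa]
  B Final Vowel Lowering: no change — [yogupa]
  C Voicing Between Vowels: [yogupa] → [yoguba]
/nigniregu/:
  A h-Deletion: no change — [nigniregu]
  B Final Vowel Lowering: [nigniregu] → [nignirego]
  C Voicing Between Vowels: no change — [nignirego]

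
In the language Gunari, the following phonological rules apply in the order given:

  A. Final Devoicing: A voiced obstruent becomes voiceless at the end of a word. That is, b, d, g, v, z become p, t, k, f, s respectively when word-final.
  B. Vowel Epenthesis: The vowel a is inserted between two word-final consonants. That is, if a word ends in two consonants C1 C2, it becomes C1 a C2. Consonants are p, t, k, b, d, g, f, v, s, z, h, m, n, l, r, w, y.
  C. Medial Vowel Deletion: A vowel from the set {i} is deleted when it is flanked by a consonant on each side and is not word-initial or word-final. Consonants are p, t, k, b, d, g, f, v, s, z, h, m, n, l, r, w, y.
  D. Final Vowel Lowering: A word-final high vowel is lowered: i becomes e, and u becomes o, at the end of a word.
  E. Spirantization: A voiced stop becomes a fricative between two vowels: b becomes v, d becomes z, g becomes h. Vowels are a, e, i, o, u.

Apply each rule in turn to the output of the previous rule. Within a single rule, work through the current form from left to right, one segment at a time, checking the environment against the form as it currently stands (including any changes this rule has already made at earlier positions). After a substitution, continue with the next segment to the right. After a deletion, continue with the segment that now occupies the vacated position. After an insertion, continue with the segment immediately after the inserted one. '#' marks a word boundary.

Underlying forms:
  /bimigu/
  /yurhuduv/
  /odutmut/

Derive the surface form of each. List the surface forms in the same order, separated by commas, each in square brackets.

[bmgo], [yurhuzuf], [ozutmut]

/bimigu/:
  A Final Devoicing: no change — [bimigu]
  B Vowel Epenthesis: no change — [bimigu]
  C Medial Vowel Deletion: [bimigu] → [bmgu]
  D Final Vowel Lowering: [bmgu] → [bmgo]
  E Spirantization: no change — [bmgo]
/yurhuduv/:
  A Final Devoicing: [yurhuduv] → [yurhuduf]
  B Vowel Epenthesis: no change — [yurhuduf]
  C Medial Vowel Deletion: no change — [yurhuduf]
  D Final Vowel Lowering: no change — [yurhuduf]
  E Spirantization: [yurhuduf] → [yurhuzuf]
/odutmut/:
  A Final Devoicing: no change — [odutmut]
  B Vowel Epenthesis: no change — [odutmut]
  C Medial Vowel Deletion: no change — [odutmut]
  D Final Vowel Lowering: no change — [odutmut]
  E Spirantization: [odutmut] → [ozutmut]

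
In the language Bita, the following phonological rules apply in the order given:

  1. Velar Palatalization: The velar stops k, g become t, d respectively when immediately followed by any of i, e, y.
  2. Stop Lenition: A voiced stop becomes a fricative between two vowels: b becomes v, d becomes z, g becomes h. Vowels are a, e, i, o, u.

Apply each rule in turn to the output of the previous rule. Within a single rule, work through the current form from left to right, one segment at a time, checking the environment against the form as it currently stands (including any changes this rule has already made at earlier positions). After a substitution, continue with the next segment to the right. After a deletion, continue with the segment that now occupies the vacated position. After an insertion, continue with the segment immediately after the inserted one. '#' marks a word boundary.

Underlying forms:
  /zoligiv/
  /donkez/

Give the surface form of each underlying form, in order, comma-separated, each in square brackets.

/zoligiv/:
  1 Velar Palatalization: [zoligiv] → [zolidiv]
  2 Stop Lenition: [zolidiv] → [zoliziv]
/donkez/:
  1 Velar Palatalization: [donkez] → [dontez]
  2 Stop Lenition: no change — [dontez]

[zoliziv], [dontez]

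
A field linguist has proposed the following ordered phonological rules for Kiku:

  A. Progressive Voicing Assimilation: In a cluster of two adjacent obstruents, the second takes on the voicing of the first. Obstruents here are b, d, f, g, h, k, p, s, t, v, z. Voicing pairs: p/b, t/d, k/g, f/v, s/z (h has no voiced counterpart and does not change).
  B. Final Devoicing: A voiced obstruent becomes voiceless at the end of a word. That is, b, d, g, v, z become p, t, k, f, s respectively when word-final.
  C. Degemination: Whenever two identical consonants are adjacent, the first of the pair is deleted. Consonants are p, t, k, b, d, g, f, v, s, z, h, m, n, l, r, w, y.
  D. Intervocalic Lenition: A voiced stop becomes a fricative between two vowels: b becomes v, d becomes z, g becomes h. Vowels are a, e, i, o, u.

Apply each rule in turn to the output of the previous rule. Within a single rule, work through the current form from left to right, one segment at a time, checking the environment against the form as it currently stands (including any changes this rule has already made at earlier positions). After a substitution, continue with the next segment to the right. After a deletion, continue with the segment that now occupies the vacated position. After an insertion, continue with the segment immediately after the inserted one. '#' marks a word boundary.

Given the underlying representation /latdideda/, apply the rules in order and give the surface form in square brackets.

[latizeza]

A Progressive Voicing Assimilation: [latdideda] → [lattideda]
B Final Devoicing: no change — [lattideda]
C Degemination: [lattideda] → [latideda]
D Intervocalic Lenition: [latideda] → [latizeza]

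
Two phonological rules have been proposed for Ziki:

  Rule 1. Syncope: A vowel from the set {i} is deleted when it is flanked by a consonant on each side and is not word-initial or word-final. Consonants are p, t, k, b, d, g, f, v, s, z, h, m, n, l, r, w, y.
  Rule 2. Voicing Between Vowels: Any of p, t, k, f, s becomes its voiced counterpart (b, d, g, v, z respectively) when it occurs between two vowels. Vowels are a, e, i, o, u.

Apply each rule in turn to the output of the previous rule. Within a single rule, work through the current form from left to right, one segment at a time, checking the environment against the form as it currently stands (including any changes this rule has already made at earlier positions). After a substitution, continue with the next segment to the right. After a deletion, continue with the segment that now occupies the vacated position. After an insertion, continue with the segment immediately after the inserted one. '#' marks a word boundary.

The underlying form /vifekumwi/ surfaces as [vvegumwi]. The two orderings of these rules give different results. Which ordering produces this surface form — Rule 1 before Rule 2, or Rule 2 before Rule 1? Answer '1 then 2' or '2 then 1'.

2 then 1

Order 1 then 2:
  1 Syncope: [vifekumwi] → [vfekumwi]
  2 Voicing Between Vowels: [vfekumwi] → [vfegumwi]
  result: [vfegumwi]
Order 2 then 1:
  2 Voicing Between Vowels: [vifekumwi] → [vivegumwi]
  1 Syncope: [vivegumwi] → [vvegumwi]
  result: [vvegumwi]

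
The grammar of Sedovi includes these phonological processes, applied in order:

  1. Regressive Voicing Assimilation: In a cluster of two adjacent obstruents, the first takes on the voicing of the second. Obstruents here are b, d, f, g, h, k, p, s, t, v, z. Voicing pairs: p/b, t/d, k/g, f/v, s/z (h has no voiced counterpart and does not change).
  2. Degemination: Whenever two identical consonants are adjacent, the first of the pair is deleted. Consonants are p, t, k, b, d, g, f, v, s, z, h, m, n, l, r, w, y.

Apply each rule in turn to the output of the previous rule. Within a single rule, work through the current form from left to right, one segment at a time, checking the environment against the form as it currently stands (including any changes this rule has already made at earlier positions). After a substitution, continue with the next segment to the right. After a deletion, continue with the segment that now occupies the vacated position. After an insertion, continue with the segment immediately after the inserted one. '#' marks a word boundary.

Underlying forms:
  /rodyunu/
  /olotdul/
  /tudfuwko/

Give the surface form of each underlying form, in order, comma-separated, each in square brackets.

/rodyunu/:
  1 Regressive Voicing Assimilation: no change — [rodyunu]
  2 Degemination: no change — [rodyunu]
/olotdul/:
  1 Regressive Voicing Assimilation: [olotdul] → [oloddul]
  2 Degemination: [oloddul] → [olodul]
/tudfuwko/:
  1 Regressive Voicing Assimilation: [tudfuwko] → [tutfuwko]
  2 Degemination: no change — [tutfuwko]

[rodyunu], [olodul], [tutfuwko]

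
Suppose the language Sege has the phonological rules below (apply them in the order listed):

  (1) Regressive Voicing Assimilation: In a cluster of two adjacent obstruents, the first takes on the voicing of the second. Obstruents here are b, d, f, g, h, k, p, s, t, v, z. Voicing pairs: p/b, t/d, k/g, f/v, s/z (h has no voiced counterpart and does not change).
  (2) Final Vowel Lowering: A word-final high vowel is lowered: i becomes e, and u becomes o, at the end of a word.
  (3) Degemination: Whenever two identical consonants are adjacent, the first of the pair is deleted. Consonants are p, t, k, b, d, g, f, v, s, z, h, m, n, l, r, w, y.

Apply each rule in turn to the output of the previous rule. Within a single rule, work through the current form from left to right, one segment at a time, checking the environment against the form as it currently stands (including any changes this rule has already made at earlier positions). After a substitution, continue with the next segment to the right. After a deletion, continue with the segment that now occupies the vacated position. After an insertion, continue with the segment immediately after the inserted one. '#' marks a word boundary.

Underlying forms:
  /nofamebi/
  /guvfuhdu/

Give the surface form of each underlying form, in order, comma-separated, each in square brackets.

[nofamebe], [gufuhdo]

/nofamebi/:
  (1) Regressive Voicing Assimilation: no change — [nofamebi]
  (2) Final Vowel Lowering: [nofamebi] → [nofamebe]
  (3) Degemination: no change — [nofamebe]
/guvfuhdu/:
  (1) Regressive Voicing Assimilation: [guvfuhdu] → [guffuhdu]
  (2) Final Vowel Lowering: [guffuhdu] → [guffuhdo]
  (3) Degemination: [guffuhdo] → [gufuhdo]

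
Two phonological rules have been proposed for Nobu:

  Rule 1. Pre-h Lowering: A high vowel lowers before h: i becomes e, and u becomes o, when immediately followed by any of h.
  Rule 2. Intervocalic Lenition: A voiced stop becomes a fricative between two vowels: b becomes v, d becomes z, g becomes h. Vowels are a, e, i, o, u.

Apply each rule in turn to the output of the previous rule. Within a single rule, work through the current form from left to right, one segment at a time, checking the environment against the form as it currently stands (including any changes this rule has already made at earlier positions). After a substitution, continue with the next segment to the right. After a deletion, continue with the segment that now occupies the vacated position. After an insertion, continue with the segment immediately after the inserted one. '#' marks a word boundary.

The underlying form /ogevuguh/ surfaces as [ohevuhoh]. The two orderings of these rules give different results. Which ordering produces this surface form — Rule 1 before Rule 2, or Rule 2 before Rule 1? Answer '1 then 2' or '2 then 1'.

1 then 2

Order 1 then 2:
  1 Pre-h Lowering: [ogevuguh] → [ogevugoh]
  2 Intervocalic Lenition: [ogevugoh] → [ohevuhoh]
  result: [ohevuhoh]
Order 2 then 1:
  2 Intervocalic Lenition: [ogevuguh] → [ohevuhuh]
  1 Pre-h Lowering: [ohevuhuh] → [ohevohoh]
  result: [ohevohoh]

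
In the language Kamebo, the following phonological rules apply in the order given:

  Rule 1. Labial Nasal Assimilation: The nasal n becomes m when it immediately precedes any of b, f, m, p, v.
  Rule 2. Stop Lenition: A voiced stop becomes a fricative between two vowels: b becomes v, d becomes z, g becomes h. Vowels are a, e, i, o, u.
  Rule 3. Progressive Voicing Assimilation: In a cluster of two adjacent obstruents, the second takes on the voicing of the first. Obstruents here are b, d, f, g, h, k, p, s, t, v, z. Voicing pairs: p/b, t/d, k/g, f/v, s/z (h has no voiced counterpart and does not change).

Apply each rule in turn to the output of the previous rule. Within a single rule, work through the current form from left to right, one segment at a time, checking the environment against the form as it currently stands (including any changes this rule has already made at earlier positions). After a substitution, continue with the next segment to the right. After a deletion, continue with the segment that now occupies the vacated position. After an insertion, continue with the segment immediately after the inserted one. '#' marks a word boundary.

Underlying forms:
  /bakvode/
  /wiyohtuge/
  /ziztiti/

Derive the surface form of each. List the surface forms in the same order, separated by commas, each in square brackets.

/bakvode/:
  Rule 1 Labial Nasal Assimilation: no change — [bakvode]
  Rule 2 Stop Lenition: [bakvode] → [bakvoze]
  Rule 3 Progressive Voicing Assimilation: [bakvoze] → [bakfoze]
/wiyohtuge/:
  Rule 1 Labial Nasal Assimilation: no change — [wiyohtuge]
  Rule 2 Stop Lenition: [wiyohtuge] → [wiyohtuhe]
  Rule 3 Progressive Voicing Assimilation: no change — [wiyohtuhe]
/ziztiti/:
  Rule 1 Labial Nasal Assimilation: no change — [ziztiti]
  Rule 2 Stop Lenition: no change — [ziztiti]
  Rule 3 Progressive Voicing Assimilation: [ziztiti] → [zizditi]

[bakfoze], [wiyohtuhe], [zizditi]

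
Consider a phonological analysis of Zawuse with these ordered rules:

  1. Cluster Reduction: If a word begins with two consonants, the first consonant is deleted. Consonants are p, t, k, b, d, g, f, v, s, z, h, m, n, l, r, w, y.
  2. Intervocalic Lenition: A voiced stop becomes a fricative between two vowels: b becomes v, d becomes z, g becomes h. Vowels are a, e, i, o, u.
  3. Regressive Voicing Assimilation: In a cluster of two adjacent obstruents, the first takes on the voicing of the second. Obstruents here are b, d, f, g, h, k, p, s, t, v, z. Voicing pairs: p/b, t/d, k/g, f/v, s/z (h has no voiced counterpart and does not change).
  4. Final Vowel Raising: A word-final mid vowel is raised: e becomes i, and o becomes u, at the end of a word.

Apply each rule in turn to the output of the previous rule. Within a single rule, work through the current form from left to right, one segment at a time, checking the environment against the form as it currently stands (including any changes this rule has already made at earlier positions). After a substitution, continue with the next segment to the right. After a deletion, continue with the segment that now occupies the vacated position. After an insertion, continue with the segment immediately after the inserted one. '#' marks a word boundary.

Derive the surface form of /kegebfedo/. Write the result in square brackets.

[kehepfezu]

1 Cluster Reduction: no change — [kegebfedo]
2 Intervocalic Lenition: [kegebfedo] → [kehebfezo]
3 Regressive Voicing Assimilation: [kehebfezo] → [kehepfezo]
4 Final Vowel Raising: [kehepfezo] → [kehepfezu]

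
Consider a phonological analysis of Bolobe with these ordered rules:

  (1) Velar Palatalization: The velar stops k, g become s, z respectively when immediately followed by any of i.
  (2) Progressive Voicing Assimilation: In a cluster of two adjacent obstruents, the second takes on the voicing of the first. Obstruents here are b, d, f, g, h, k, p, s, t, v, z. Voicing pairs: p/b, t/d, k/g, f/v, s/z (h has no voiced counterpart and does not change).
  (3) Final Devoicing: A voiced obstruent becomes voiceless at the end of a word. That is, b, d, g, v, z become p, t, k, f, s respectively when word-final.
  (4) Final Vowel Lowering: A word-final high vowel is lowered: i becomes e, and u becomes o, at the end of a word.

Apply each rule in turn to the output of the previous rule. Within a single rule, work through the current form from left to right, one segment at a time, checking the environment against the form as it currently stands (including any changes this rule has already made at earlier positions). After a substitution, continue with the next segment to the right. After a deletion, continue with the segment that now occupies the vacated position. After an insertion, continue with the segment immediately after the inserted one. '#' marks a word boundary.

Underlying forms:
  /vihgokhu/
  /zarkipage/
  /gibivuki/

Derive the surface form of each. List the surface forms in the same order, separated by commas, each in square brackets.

[vihkokho], [zarsipage], [zibivuse]

/vihgokhu/:
  (1) Velar Palatalization: no change — [vihgokhu]
  (2) Progressive Voicing Assimilation: [vihgokhu] → [vihkokhu]
  (3) Final Devoicing: no change — [vihkokhu]
  (4) Final Vowel Lowering: [vihkokhu] → [vihkokho]
/zarkipage/:
  (1) Velar Palatalization: [zarkipage] → [zarsipage]
  (2) Progressive Voicing Assimilation: no change — [zarsipage]
  (3) Final Devoicing: no change — [zarsipage]
  (4) Final Vowel Lowering: no change — [zarsipage]
/gibivuki/:
  (1) Velar Palatalization: [gibivuki] → [zibivusi]
  (2) Progressive Voicing Assimilation: no change — [zibivusi]
  (3) Final Devoicing: no change — [zibivusi]
  (4) Final Vowel Lowering: [zibivusi] → [zibivuse]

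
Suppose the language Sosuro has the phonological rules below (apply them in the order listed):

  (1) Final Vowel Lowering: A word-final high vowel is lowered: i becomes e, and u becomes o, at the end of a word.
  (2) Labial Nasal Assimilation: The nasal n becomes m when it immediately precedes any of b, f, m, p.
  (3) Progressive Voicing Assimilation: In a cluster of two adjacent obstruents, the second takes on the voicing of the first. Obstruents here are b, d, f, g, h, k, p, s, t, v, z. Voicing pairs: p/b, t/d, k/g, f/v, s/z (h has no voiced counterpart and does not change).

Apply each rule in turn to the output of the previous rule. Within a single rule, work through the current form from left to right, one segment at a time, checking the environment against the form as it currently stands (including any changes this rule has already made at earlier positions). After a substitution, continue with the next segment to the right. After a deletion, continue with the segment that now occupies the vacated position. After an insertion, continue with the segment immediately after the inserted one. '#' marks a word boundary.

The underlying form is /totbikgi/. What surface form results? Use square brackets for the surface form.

[totpikke]

(1) Final Vowel Lowering: [totbikgi] → [totbikge]
(2) Labial Nasal Assimilation: no change — [totbikge]
(3) Progressive Voicing Assimilation: [totbikge] → [totpikke]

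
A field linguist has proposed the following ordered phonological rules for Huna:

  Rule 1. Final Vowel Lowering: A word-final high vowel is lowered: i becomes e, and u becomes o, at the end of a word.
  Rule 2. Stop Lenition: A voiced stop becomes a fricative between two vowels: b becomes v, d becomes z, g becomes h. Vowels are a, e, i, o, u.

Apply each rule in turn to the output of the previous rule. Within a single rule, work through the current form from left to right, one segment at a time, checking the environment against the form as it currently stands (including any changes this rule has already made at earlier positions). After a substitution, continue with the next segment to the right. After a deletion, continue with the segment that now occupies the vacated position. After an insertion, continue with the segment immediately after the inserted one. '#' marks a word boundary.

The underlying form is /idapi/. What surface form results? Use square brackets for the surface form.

Rule 1 Final Vowel Lowering: [idapi] → [idape]
Rule 2 Stop Lenition: [idape] → [izape]

[izape]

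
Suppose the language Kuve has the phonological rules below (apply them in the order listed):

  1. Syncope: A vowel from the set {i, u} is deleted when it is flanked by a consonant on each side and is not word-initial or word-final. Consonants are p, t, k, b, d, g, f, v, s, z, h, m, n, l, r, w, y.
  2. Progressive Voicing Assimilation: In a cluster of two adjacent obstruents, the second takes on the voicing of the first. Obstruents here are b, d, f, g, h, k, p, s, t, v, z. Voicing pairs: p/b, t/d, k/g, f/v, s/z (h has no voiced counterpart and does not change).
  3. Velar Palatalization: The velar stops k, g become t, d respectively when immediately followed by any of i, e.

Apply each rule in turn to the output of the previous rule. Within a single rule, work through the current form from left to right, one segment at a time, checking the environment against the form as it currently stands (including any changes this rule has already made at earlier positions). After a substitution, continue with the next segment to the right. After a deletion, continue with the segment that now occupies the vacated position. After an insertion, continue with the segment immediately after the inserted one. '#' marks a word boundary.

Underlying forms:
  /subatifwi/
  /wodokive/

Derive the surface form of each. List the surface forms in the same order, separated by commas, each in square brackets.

[spatfwi], [wodokfe]

/subatifwi/:
  1 Syncope: [subatifwi] → [sbatfwi]
  2 Progressive Voicing Assimilation: [sbatfwi] → [spatfwi]
  3 Velar Palatalization: no change — [spatfwi]
/wodokive/:
  1 Syncope: [wodokive] → [wodokve]
  2 Progressive Voicing Assimilation: [wodokve] → [wodokfe]
  3 Velar Palatalization: no change — [wodokfe]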